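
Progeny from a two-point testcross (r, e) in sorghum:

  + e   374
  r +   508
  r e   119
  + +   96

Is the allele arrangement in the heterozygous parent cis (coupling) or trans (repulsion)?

The two most frequent classes are + e (374) and r + (508); these are the parental (non-recombinant) types.
So the F1 carried + e on one chromosome and r + on the other — the recessive alleles are on opposite chromosomes (trans / repulsion).

trans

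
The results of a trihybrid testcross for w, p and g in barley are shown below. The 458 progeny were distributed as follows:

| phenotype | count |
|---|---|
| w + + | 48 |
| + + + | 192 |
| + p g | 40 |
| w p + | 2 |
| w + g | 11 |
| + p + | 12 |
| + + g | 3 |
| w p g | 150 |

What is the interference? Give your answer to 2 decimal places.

0.12

The two most frequent reciprocal classes, w p g and + + +, are the parental types, so the F1 was w p g / + + +.
The two rarest classes, w p + and + + g, are the double crossovers. Comparing them with the parentals, only the g allele has switched, so g is the middle locus and the order is p – g – w.
p–g: (23 + 5)/458 = 0.0611; g–w: (88 + 5)/458 = 0.2031.
Expected DCO frequency = 0.0611 × 0.2031 ≈ 0.01241; observed = 5/458 ≈ 0.01092.
Coefficient of coincidence = 0.01092/0.01241 ≈ 0.88; interference = 1 − 0.88 = 0.12.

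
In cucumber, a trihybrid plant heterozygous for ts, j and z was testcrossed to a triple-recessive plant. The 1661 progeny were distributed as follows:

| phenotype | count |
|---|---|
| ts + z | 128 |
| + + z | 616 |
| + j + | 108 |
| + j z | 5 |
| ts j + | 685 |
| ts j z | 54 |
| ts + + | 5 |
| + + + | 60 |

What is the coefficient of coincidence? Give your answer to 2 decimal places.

0.54

The two most frequent reciprocal classes, + + z and ts j +, are the parental types, so the F1 was + + z / ts j +.
The two rarest classes, + j z and ts + +, are the double crossovers. Comparing them with the parentals, only the j allele has switched, so j is the middle locus and the order is ts – j – z.
ts–j: (236 + 10)/1661 = 0.1481; j–z: (114 + 10)/1661 = 0.0747.
Expected DCO frequency = 0.1481 × 0.0747 ≈ 0.01106; observed = 10/1661 ≈ 0.00602.
Coefficient of coincidence = 0.00602/0.01106 ≈ 0.54.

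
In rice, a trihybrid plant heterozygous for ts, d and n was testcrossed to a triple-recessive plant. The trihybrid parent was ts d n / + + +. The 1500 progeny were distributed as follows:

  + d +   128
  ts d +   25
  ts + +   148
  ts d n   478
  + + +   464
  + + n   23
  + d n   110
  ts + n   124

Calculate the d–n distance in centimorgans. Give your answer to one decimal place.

20.0 centimorgans

The two rarest classes, ts d + and + + n, are the double crossovers. Comparing them with the parentals, only the n allele has switched, so n is the middle locus and the order is d – n – ts.
Crossovers in the d–n interval produce the single-crossover classes ts + n and + d + (124 + 128 = 252) plus the double crossovers (48).
RF(d–n) = (252 + 48) / 1500 = 300/1500 = 0.2000 → 20.0 centimorgans.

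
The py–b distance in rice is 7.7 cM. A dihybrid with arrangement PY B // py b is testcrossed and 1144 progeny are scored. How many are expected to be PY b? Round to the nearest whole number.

A map distance of 7.7 cM corresponds to a recombination frequency of 0.077.
The F1 is PY B / py b, so PY b is a recombinant gamete class with expected frequency r/2 = 0.077/2 = 0.0385.
Expected number = 0.0385 × 1144 = 44.04 ≈ 44.

44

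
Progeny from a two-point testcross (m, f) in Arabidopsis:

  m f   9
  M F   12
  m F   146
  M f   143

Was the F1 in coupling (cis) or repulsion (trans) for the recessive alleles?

trans

The two most frequent classes are M f (143) and m F (146); these are the parental (non-recombinant) types.
So the F1 carried M f on one chromosome and m F on the other — the recessive alleles are on opposite chromosomes (trans / repulsion).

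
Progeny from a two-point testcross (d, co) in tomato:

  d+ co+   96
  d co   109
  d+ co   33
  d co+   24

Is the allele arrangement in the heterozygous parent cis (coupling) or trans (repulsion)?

The two most frequent classes are d+ co+ (96) and d co (109); these are the parental (non-recombinant) types.
So the F1 carried d+ co+ on one chromosome and d co on the other — the recessive alleles are on the same chromosome (cis / coupling).

cis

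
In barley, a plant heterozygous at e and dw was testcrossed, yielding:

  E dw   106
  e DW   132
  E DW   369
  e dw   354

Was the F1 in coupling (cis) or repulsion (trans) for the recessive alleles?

The two most frequent classes are E DW (369) and e dw (354); these are the parental (non-recombinant) types.
So the F1 carried E DW on one chromosome and e dw on the other — the recessive alleles are on the same chromosome (cis / coupling).

cis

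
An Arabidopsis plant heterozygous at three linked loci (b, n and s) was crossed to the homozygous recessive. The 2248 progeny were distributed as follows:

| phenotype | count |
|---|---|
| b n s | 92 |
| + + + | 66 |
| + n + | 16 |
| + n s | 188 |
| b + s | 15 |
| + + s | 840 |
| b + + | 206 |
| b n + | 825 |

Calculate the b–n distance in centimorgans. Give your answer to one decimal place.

The two most frequent reciprocal classes, + + s and b n +, are the parental types, so the F1 was + + s / b n +.
The two rarest classes, b + s and + n +, are the double crossovers. Comparing them with the parentals, only the b allele has switched, so b is the middle locus and the order is n – b – s.
Crossovers in the n–b interval produce the single-crossover classes + n s and b + + (188 + 206 = 394) plus the double crossovers (31).
RF(n–b) = (394 + 31) / 2248 = 425/2248 = 0.1891 → 18.9 centimorgans.

18.9 centimorgans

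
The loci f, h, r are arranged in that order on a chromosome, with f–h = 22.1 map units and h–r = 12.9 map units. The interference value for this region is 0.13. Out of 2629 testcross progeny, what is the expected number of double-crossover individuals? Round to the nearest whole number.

65

Map distances give recombination frequencies of 0.221 and 0.129 for the two intervals.
With interference 0.13 (so coincidence = 0.87), expected double-crossover frequency = 0.221 × 0.129 × 0.87 = 0.02480.
Expected number = 0.02480 × 2629 = 65.21 ≈ 65.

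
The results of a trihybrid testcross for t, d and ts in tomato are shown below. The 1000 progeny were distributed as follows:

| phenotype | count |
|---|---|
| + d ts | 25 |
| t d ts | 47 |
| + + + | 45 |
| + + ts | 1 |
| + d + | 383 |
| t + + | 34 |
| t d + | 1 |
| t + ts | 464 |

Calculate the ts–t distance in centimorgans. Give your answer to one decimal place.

6.1 centimorgans

The two most frequent reciprocal classes, + d + and t + ts, are the parental types, so the F1 was + d + / t + ts.
The two rarest classes, t d + and + + ts, are the double crossovers. Comparing them with the parentals, only the t allele has switched, so t is the middle locus and the order is d – t – ts.
Crossovers in the t–ts interval produce the single-crossover classes + d ts and t + + (25 + 34 = 59) plus the double crossovers (2).
RF(t–ts) = (59 + 2) / 1000 = 61/1000 = 0.0610 → 6.1 centimorgans.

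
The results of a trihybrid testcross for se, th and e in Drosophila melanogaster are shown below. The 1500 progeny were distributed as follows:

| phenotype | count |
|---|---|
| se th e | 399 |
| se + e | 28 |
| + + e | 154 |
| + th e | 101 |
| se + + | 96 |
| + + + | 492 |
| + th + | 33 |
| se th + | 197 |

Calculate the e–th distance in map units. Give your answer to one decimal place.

The two most frequent reciprocal classes, + + + and se th e, are the parental types, so the F1 was + + + / se th e.
The two rarest classes, + th + and se + e, are the double crossovers. Comparing them with the parentals, only the th allele has switched, so th is the middle locus and the order is e – th – se.
Crossovers in the e–th interval produce the single-crossover classes + + e and se th + (154 + 197 = 351) plus the double crossovers (61).
RF(e–th) = (351 + 61) / 1500 = 412/1500 = 0.2747 → 27.5 map units.

27.5 map units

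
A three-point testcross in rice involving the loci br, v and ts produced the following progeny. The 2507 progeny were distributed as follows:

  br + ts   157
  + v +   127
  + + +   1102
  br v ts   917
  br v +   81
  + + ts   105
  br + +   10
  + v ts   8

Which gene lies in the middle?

br

The two most frequent reciprocal classes, + + + and br v ts, are the parental types, so the F1 was + + + / br v ts.
The two rarest classes, br + + and + v ts, are the double crossovers. Comparing them with the parentals, only the br allele has switched, so br is the middle locus and the order is v – br – ts.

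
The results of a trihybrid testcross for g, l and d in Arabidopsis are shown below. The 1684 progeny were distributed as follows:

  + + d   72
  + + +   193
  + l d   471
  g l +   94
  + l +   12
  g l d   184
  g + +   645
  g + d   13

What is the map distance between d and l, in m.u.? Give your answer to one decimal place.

11.3 m.u.

The two most frequent reciprocal classes, + l d and g + +, are the parental types, so the F1 was + l d / g + +.
The two rarest classes, + l + and g + d, are the double crossovers. Comparing them with the parentals, only the d allele has switched, so d is the middle locus and the order is l – d – g.
Crossovers in the l–d interval produce the single-crossover classes + + d and g l + (72 + 94 = 166) plus the double crossovers (25).
RF(l–d) = (166 + 25) / 1684 = 191/1684 = 0.1134 → 11.3 m.u.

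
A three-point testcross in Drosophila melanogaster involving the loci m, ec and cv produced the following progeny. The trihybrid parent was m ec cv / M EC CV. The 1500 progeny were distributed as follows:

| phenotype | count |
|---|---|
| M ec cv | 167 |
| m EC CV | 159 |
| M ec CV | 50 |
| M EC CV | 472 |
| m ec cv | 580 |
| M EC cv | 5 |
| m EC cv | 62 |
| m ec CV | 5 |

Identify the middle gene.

cv

The two rarest classes, m ec CV and M EC cv, are the double crossovers. Comparing them with the parentals, only the cv allele has switched, so cv is the middle locus and the order is ec – cv – m.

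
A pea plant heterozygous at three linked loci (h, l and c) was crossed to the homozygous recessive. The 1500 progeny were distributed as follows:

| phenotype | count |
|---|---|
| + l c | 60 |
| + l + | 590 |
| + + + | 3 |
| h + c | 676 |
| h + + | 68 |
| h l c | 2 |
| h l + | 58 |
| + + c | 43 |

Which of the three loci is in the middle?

l

The two most frequent reciprocal classes, h + c and + l +, are the parental types, so the F1 was h + c / + l +.
The two rarest classes, h l c and + + +, are the double crossovers. Comparing them with the parentals, only the l allele has switched, so l is the middle locus and the order is h – l – c.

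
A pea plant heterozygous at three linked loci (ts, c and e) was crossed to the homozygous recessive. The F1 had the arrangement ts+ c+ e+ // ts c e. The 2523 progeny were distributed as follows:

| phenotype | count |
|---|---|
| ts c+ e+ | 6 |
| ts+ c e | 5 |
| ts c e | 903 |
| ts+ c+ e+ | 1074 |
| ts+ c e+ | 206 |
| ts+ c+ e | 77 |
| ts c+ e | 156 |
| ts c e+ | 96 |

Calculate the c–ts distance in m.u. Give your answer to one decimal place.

14.8 m.u.

The two rarest classes, ts c+ e+ and ts+ c e, are the double crossovers. Comparing them with the parentals, only the ts allele has switched, so ts is the middle locus and the order is c – ts – e.
Crossovers in the c–ts interval produce the single-crossover classes ts+ c e+ and ts c+ e (206 + 156 = 362) plus the double crossovers (11).
RF(c–ts) = (362 + 11) / 2523 = 373/2523 = 0.1478 → 14.8 m.u.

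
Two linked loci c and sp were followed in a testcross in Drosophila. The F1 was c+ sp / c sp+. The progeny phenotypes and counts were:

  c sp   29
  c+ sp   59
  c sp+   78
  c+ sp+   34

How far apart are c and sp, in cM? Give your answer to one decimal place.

31.5 cM

The recombinant classes are c+ sp+ and c sp: 34 + 29 = 63.
Recombination frequency = 63/200 = 0.3150 ≈ 31.5%, i.e. 31.5 cM.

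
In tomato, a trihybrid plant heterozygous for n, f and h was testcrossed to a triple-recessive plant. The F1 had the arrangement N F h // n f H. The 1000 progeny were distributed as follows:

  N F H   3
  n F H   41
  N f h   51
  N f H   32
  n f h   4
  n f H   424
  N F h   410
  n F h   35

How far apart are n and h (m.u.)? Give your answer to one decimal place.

The two rarest classes, N F H and n f h, are the double crossovers. Comparing them with the parentals, only the h allele has switched, so h is the middle locus and the order is n – h – f.
Crossovers in the n–h interval produce the single-crossover classes n F h and N f H (35 + 32 = 67) plus the double crossovers (7).
RF(n–h) = (67 + 7) / 1000 = 74/1000 = 0.0740 → 7.4 m.u.

7.4 m.u.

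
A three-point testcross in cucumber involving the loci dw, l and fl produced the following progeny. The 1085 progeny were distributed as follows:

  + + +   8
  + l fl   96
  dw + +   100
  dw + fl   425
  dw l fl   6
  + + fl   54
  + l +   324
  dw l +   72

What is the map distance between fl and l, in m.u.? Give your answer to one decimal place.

The two most frequent reciprocal classes, + l + and dw + fl, are the parental types, so the F1 was + l + / dw + fl.
The two rarest classes, + + + and dw l fl, are the double crossovers. Comparing them with the parentals, only the l allele has switched, so l is the middle locus and the order is dw – l – fl.
Crossovers in the l–fl interval produce the single-crossover classes + l fl and dw + + (96 + 100 = 196) plus the double crossovers (14).
RF(l–fl) = (196 + 14) / 1085 = 210/1085 = 0.1935 → 19.4 m.u.

19.4 m.u.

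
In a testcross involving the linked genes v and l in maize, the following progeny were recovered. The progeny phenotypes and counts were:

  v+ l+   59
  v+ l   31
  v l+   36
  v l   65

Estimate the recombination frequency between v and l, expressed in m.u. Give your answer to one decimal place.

The two most frequent classes, v+ l+ (59) and v l (65), are the parental types, so the F1 was v+ l+ / v l.
The recombinant classes are v+ l and v l+: 31 + 36 = 67.
Recombination frequency = 67/191 = 0.3508 ≈ 35.1%, i.e. 35.1 m.u.

35.1 m.u.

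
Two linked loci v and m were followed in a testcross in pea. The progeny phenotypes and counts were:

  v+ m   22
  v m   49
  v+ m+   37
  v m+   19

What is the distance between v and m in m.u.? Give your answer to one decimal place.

32.3 m.u.

The two most frequent classes, v+ m+ (37) and v m (49), are the parental types, so the F1 was v+ m+ / v m.
The recombinant classes are v+ m and v m+: 22 + 19 = 41.
Recombination frequency = 41/127 = 0.3228 ≈ 32.3%, i.e. 32.3 m.u.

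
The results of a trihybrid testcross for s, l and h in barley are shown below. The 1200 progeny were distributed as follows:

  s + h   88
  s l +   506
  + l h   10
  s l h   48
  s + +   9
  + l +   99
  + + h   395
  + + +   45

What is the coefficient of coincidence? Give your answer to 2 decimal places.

0.99

The two most frequent reciprocal classes, s l + and + + h, are the parental types, so the F1 was s l + / + + h.
The two rarest classes, s + + and + l h, are the double crossovers. Comparing them with the parentals, only the l allele has switched, so l is the middle locus and the order is s – l – h.
s–l: (187 + 19)/1200 = 0.1717; l–h: (93 + 19)/1200 = 0.0933.
Expected DCO frequency = 0.1717 × 0.0933 ≈ 0.01602; observed = 19/1200 ≈ 0.01583.
Coefficient of coincidence = 0.01583/0.01602 ≈ 0.99.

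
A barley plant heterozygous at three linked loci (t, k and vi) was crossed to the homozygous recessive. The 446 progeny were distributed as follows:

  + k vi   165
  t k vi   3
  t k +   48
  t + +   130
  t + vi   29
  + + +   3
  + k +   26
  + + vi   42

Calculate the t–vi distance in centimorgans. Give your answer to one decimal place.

The two most frequent reciprocal classes, + k vi and t + +, are the parental types, so the F1 was + k vi / t + +.
The two rarest classes, t k vi and + + +, are the double crossovers. Comparing them with the parentals, only the t allele has switched, so t is the middle locus and the order is k – t – vi.
Crossovers in the t–vi interval produce the single-crossover classes + k + and t + vi (26 + 29 = 55) plus the double crossovers (6).
RF(t–vi) = (55 + 6) / 446 = 61/446 = 0.1368 → 13.7 centimorgans.

13.7 centimorgans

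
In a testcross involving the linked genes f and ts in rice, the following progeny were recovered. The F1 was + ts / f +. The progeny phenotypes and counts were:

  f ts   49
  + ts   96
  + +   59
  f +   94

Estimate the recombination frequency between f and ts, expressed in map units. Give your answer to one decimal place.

The recombinant classes are + + and f ts: 59 + 49 = 108.
Recombination frequency = 108/298 = 0.3624 ≈ 36.2%, i.e. 36.2 map units.

36.2 map units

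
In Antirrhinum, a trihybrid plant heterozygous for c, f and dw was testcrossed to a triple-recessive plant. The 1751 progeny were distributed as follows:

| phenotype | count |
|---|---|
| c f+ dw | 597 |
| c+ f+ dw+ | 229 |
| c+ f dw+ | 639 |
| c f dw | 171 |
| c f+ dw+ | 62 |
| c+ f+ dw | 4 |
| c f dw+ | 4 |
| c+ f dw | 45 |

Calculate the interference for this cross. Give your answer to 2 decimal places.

The two most frequent reciprocal classes, c f+ dw and c+ f dw+, are the parental types, so the F1 was c f+ dw / c+ f dw+.
The two rarest classes, c+ f+ dw and c f dw+, are the double crossovers. Comparing them with the parentals, only the c allele has switched, so c is the middle locus and the order is f – c – dw.
f–c: (400 + 8)/1751 = 0.2330; c–dw: (107 + 8)/1751 = 0.0657.
Expected DCO frequency = 0.2330 × 0.0657 ≈ 0.01531; observed = 8/1751 ≈ 0.00457.
Coefficient of coincidence = 0.00457/0.01531 ≈ 0.30; interference = 1 − 0.30 = 0.70.

0.70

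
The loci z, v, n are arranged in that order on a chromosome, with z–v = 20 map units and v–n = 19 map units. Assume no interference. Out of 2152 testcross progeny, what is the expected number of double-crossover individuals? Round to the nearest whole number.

Map distances give recombination frequencies of 0.200 and 0.190 for the two intervals.
With no interference, expected double-crossover frequency = 0.200 × 0.190 = 0.03800.
Expected number = 0.03800 × 2152 = 81.78 ≈ 82.

82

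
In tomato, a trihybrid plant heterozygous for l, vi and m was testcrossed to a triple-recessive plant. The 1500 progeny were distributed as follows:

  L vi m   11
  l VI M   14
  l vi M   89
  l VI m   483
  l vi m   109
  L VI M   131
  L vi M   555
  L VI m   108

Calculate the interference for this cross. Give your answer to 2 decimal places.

0.36

The two most frequent reciprocal classes, l VI m and L vi M, are the parental types, so the F1 was l VI m / L vi M.
The two rarest classes, l VI M and L vi m, are the double crossovers. Comparing them with the parentals, only the m allele has switched, so m is the middle locus and the order is vi – m – l.
vi–m: (240 + 25)/1500 = 0.1767; m–l: (197 + 25)/1500 = 0.1480.
Expected DCO frequency = 0.1767 × 0.1480 ≈ 0.02615; observed = 25/1500 ≈ 0.01667.
Coefficient of coincidence = 0.01667/0.02615 ≈ 0.64; interference = 1 − 0.64 = 0.36.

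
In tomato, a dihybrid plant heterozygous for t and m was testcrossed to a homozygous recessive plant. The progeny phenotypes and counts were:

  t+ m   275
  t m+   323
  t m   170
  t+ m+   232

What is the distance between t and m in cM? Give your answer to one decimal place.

40.2 cM

The two most frequent classes, t+ m (275) and t m+ (323), are the parental types, so the F1 was t+ m / t m+.
The recombinant classes are t+ m+ and t m: 232 + 170 = 402.
Recombination frequency = 402/1000 = 0.4020 ≈ 40.2%, i.e. 40.2 cM.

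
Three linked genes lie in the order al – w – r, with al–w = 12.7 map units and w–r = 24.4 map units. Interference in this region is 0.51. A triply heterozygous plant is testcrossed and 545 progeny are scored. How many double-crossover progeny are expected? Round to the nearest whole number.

Map distances give recombination frequencies of 0.127 and 0.244 for the two intervals.
With interference 0.51 (so coincidence = 0.49), expected double-crossover frequency = 0.127 × 0.244 × 0.49 = 0.01518.
Expected number = 0.01518 × 545 = 8.28 ≈ 8.

8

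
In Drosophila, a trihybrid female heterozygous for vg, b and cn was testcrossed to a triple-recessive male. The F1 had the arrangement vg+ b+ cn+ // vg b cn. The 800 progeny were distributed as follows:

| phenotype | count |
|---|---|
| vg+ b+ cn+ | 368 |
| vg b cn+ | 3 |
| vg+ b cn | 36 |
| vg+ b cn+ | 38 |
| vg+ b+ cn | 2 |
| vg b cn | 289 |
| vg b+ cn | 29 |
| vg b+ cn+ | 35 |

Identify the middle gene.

The two rarest classes, vg+ b+ cn and vg b cn+, are the double crossovers. Comparing them with the parentals, only the cn allele has switched, so cn is the middle locus and the order is vg – cn – b.

cn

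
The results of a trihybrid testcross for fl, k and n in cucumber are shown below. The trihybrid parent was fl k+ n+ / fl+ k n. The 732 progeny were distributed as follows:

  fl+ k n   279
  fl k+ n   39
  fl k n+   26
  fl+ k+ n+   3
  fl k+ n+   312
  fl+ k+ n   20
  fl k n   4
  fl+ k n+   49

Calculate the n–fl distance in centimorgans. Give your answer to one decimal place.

The two rarest classes, fl+ k+ n+ and fl k n, are the double crossovers. Comparing them with the parentals, only the fl allele has switched, so fl is the middle locus and the order is n – fl – k.
Crossovers in the n–fl interval produce the single-crossover classes fl k+ n and fl+ k n+ (39 + 49 = 88) plus the double crossovers (7).
RF(n–fl) = (88 + 7) / 732 = 95/732 = 0.1298 → 13.0 centimorgans.

13.0 centimorgans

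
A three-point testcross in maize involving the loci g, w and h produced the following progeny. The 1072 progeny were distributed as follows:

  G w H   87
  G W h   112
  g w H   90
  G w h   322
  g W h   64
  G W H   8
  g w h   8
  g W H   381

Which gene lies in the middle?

The two most frequent reciprocal classes, G w h and g W H, are the parental types, so the F1 was G w h / g W H.
The two rarest classes, g w h and G W H, are the double crossovers. Comparing them with the parentals, only the g allele has switched, so g is the middle locus and the order is w – g – h.

g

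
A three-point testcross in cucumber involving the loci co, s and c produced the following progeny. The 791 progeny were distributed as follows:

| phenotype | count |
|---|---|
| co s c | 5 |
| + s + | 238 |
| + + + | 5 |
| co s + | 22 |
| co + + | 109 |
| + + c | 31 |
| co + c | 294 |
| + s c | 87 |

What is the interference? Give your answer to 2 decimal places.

The two most frequent reciprocal classes, co + c and + s +, are the parental types, so the F1 was co + c / + s +.
The two rarest classes, co s c and + + +, are the double crossovers. Comparing them with the parentals, only the s allele has switched, so s is the middle locus and the order is c – s – co.
c–s: (196 + 10)/791 = 0.2604; s–co: (53 + 10)/791 = 0.0796.
Expected DCO frequency = 0.2604 × 0.0796 ≈ 0.02073; observed = 10/791 ≈ 0.01264.
Coefficient of coincidence = 0.01264/0.02073 ≈ 0.61; interference = 1 − 0.61 = 0.39.

0.39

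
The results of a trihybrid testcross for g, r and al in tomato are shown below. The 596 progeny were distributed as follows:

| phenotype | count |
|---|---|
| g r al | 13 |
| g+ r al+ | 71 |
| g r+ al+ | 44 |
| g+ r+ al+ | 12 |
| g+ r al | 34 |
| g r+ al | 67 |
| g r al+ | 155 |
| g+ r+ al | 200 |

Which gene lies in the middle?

The two most frequent reciprocal classes, g+ r+ al and g r al+, are the parental types, so the F1 was g+ r+ al / g r al+.
The two rarest classes, g+ r+ al+ and g r al, are the double crossovers. Comparing them with the parentals, only the al allele has switched, so al is the middle locus and the order is g – al – r.

al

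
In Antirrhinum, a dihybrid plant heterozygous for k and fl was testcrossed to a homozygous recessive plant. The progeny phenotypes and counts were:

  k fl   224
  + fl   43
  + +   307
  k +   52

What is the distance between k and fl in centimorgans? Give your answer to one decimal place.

15.2 centimorgans

The two most frequent classes, + + (307) and k fl (224), are the parental types, so the F1 was + + / k fl.
The recombinant classes are + fl and k +: 43 + 52 = 95.
Recombination frequency = 95/626 = 0.1518 ≈ 15.2%, i.e. 15.2 centimorgans.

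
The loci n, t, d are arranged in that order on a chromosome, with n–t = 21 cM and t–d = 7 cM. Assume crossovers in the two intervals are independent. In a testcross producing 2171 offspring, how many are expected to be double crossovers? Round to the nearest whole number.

32

Map distances give recombination frequencies of 0.210 and 0.070 for the two intervals.
With no interference, expected double-crossover frequency = 0.210 × 0.070 = 0.01470.
Expected number = 0.01470 × 2171 = 31.91 ≈ 32.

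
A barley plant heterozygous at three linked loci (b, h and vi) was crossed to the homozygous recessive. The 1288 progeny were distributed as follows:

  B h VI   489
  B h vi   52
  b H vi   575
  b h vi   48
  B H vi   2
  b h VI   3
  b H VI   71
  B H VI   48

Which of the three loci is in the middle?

b

The two most frequent reciprocal classes, b H vi and B h VI, are the parental types, so the F1 was b H vi / B h VI.
The two rarest classes, B H vi and b h VI, are the double crossovers. Comparing them with the parentals, only the b allele has switched, so b is the middle locus and the order is vi – b – h.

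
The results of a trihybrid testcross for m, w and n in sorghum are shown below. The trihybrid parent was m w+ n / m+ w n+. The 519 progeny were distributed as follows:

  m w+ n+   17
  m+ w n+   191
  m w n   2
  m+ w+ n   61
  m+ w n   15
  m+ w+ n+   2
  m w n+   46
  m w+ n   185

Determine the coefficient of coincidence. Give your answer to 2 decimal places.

0.52

The two rarest classes, m w n and m+ w+ n+, are the double crossovers. Comparing them with the parentals, only the w allele has switched, so w is the middle locus and the order is n – w – m.
n–w: (32 + 4)/519 = 0.0694; w–m: (107 + 4)/519 = 0.2139.
Expected DCO frequency = 0.0694 × 0.2139 ≈ 0.01484; observed = 4/519 ≈ 0.00771.
Coefficient of coincidence = 0.00771/0.01484 ≈ 0.52.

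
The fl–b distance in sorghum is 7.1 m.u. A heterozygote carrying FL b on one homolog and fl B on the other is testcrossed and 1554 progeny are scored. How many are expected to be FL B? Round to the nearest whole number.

A map distance of 7.1 m.u. corresponds to a recombination frequency of 0.071.
The F1 is FL b / fl B, so FL B is a recombinant gamete class with expected frequency r/2 = 0.071/2 = 0.0355.
Expected number = 0.0355 × 1554 = 55.17 ≈ 55.

55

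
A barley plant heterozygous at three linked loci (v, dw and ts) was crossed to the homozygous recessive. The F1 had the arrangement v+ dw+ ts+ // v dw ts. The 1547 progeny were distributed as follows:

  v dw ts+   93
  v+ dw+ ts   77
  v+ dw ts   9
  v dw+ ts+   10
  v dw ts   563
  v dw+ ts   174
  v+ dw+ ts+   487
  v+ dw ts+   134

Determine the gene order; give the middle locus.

v

The two rarest classes, v dw+ ts+ and v+ dw ts, are the double crossovers. Comparing them with the parentals, only the v allele has switched, so v is the middle locus and the order is ts – v – dw.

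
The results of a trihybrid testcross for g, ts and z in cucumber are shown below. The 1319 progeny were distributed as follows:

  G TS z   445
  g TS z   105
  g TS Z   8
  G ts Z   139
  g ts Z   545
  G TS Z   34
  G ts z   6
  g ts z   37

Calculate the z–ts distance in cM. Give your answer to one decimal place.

The two most frequent reciprocal classes, g ts Z and G TS z, are the parental types, so the F1 was g ts Z / G TS z.
The two rarest classes, g TS Z and G ts z, are the double crossovers. Comparing them with the parentals, only the ts allele has switched, so ts is the middle locus and the order is g – ts – z.
Crossovers in the ts–z interval produce the single-crossover classes g ts z and G TS Z (37 + 34 = 71) plus the double crossovers (14).
RF(ts–z) = (71 + 14) / 1319 = 85/1319 = 0.0644 → 6.4 cM.

6.4 cM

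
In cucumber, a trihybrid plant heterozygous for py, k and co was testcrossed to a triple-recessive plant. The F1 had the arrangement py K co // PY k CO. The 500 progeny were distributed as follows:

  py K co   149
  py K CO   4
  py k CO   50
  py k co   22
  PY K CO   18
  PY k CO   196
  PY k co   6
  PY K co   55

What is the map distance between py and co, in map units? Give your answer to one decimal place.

23.0 map units

The two rarest classes, py K CO and PY k co, are the double crossovers. Comparing them with the parentals, only the co allele has switched, so co is the middle locus and the order is k – co – py.
Crossovers in the co–py interval produce the single-crossover classes PY K co and py k CO (55 + 50 = 105) plus the double crossovers (10).
RF(co–py) = (105 + 10) / 500 = 115/500 = 0.2300 → 23.0 map units.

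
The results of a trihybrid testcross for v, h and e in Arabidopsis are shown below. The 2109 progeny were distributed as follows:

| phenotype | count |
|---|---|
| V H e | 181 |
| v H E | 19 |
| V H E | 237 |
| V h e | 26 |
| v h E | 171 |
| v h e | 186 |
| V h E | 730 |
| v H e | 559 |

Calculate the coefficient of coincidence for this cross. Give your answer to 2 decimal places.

0.51

The two most frequent reciprocal classes, v H e and V h E, are the parental types, so the F1 was v H e / V h E.
The two rarest classes, v H E and V h e, are the double crossovers. Comparing them with the parentals, only the e allele has switched, so e is the middle locus and the order is v – e – h.
v–e: (352 + 45)/2109 = 0.1882; e–h: (423 + 45)/2109 = 0.2219.
Expected DCO frequency = 0.1882 × 0.2219 ≈ 0.04176; observed = 45/2109 ≈ 0.02134.
Coefficient of coincidence = 0.02134/0.04176 ≈ 0.51.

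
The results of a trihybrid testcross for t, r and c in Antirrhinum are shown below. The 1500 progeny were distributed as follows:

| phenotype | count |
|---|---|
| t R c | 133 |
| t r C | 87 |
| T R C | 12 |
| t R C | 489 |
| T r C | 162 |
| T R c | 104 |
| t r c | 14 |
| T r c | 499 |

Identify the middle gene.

The two most frequent reciprocal classes, T r c and t R C, are the parental types, so the F1 was T r c / t R C.
The two rarest classes, t r c and T R C, are the double crossovers. Comparing them with the parentals, only the t allele has switched, so t is the middle locus and the order is c – t – r.

t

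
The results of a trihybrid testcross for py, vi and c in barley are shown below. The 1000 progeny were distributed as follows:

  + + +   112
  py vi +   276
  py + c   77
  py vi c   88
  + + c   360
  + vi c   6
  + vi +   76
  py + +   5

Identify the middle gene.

The two most frequent reciprocal classes, + + c and py vi +, are the parental types, so the F1 was + + c / py vi +.
The two rarest classes, + vi c and py + +, are the double crossovers. Comparing them with the parentals, only the vi allele has switched, so vi is the middle locus and the order is c – vi – py.

vi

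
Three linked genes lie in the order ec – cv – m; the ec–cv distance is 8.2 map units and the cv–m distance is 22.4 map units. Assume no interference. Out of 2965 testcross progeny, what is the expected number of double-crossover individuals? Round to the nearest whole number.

Map distances give recombination frequencies of 0.082 and 0.224 for the two intervals.
With no interference, expected double-crossover frequency = 0.082 × 0.224 = 0.01837.
Expected number = 0.01837 × 2965 = 54.46 ≈ 54.

54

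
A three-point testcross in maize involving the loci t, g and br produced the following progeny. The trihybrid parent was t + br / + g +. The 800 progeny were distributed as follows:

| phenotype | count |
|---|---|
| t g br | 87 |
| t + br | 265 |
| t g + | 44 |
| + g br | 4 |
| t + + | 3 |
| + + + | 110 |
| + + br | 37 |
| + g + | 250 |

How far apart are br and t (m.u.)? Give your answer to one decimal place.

The two rarest classes, t + + and + g br, are the double crossovers. Comparing them with the parentals, only the br allele has switched, so br is the middle locus and the order is g – br – t.
Crossovers in the br–t interval produce the single-crossover classes + + br and t g + (37 + 44 = 81) plus the double crossovers (7).
RF(br–t) = (81 + 7) / 800 = 88/800 = 0.1100 → 11.0 m.u.

11.0 m.u.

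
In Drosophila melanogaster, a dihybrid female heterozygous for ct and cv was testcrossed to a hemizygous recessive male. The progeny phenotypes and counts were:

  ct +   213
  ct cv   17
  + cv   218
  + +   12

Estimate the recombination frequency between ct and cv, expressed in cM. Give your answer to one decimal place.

The two most frequent classes, + cv (218) and ct + (213), are the parental types, so the F1 was + cv / ct +.
The recombinant classes are + + and ct cv: 12 + 17 = 29.
Recombination frequency = 29/460 = 0.0630 ≈ 6.3%, i.e. 6.3 cM.

6.3 cM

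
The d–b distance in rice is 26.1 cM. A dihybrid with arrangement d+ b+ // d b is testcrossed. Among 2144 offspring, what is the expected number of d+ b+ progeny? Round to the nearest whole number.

792

A map distance of 26.1 cM corresponds to a recombination frequency of 0.261.
The F1 is d+ b+ / d b, so d+ b+ is a parental gamete class with expected frequency (1 − r)/2 = 0.739/2 = 0.3695.
Expected number = 0.3695 × 2144 = 792.21 ≈ 792.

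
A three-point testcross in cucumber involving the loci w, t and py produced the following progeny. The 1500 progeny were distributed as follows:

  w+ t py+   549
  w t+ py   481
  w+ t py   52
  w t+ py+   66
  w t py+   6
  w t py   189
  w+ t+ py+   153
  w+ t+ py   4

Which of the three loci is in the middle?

The two most frequent reciprocal classes, w+ t py+ and w t+ py, are the parental types, so the F1 was w+ t py+ / w t+ py.
The two rarest classes, w t py+ and w+ t+ py, are the double crossovers. Comparing them with the parentals, only the w allele has switched, so w is the middle locus and the order is py – w – t.

w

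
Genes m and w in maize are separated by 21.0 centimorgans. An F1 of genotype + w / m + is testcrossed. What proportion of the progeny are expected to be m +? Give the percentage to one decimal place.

A map distance of 21.0 centimorgans corresponds to a recombination frequency of 0.210.
The F1 is + w / m +, so m + is a parental gamete class with expected frequency (1 − r)/2 = 0.790/2 = 0.3950.
That is 0.3950 = 39.5% of the progeny.

39.5%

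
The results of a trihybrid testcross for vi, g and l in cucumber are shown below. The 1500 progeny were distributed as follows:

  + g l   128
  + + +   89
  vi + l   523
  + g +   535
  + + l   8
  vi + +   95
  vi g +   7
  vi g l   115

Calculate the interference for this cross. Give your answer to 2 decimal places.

The two most frequent reciprocal classes, vi + l and + g +, are the parental types, so the F1 was vi + l / + g +.
The two rarest classes, + + l and vi g +, are the double crossovers. Comparing them with the parentals, only the vi allele has switched, so vi is the middle locus and the order is g – vi – l.
g–vi: (204 + 15)/1500 = 0.1460; vi–l: (223 + 15)/1500 = 0.1587.
Expected DCO frequency = 0.1460 × 0.1587 ≈ 0.02317; observed = 15/1500 ≈ 0.01000.
Coefficient of coincidence = 0.01000/0.02317 ≈ 0.43; interference = 1 − 0.43 = 0.57.

0.57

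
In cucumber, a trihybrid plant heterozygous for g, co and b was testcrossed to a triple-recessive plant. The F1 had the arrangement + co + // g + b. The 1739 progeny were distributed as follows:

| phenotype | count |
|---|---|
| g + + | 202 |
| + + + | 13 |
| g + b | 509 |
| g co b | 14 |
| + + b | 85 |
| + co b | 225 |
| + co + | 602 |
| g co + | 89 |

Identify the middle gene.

co

The two rarest classes, + + + and g co b, are the double crossovers. Comparing them with the parentals, only the co allele has switched, so co is the middle locus and the order is g – co – b.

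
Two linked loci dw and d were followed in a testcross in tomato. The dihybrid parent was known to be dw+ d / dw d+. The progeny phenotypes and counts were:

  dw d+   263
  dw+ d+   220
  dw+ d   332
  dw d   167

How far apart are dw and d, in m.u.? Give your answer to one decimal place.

The recombinant classes are dw+ d+ and dw d: 220 + 167 = 387.
Recombination frequency = 387/982 = 0.3941 ≈ 39.4%, i.e. 39.4 m.u.

39.4 m.u.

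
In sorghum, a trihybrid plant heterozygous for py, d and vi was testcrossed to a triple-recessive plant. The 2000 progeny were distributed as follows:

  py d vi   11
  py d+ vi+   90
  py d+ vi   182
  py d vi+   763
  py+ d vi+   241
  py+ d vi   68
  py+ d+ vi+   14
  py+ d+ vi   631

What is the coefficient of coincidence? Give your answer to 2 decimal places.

0.61

The two most frequent reciprocal classes, py d vi+ and py+ d+ vi, are the parental types, so the F1 was py d vi+ / py+ d+ vi.
The two rarest classes, py d vi and py+ d+ vi+, are the double crossovers. Comparing them with the parentals, only the vi allele has switched, so vi is the middle locus and the order is py – vi – d.
py–vi: (423 + 25)/2000 = 0.2240; vi–d: (158 + 25)/2000 = 0.0915.
Expected DCO frequency = 0.2240 × 0.0915 ≈ 0.02050; observed = 25/2000 ≈ 0.01250.
Coefficient of coincidence = 0.01250/0.02050 ≈ 0.61.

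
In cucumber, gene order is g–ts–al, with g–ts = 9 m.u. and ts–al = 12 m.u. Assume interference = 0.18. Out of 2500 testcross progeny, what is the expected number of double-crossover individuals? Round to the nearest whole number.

22

Map distances give recombination frequencies of 0.090 and 0.120 for the two intervals.
With interference 0.18 (so coincidence = 0.82), expected double-crossover frequency = 0.090 × 0.120 × 0.82 = 0.00886.
Expected number = 0.00886 × 2500 = 22.14 ≈ 22.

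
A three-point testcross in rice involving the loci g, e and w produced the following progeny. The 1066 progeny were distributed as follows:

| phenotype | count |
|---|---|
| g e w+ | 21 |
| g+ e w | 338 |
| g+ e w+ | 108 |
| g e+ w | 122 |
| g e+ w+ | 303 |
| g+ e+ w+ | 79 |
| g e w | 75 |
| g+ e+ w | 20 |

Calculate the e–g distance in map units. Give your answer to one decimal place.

The two most frequent reciprocal classes, g+ e w and g e+ w+, are the parental types, so the F1 was g+ e w / g e+ w+.
The two rarest classes, g+ e+ w and g e w+, are the double crossovers. Comparing them with the parentals, only the e allele has switched, so e is the middle locus and the order is w – e – g.
Crossovers in the e–g interval produce the single-crossover classes g e w and g+ e+ w+ (75 + 79 = 154) plus the double crossovers (41).
RF(e–g) = (154 + 41) / 1066 = 195/1066 = 0.1829 → 18.3 map units.

18.3 map units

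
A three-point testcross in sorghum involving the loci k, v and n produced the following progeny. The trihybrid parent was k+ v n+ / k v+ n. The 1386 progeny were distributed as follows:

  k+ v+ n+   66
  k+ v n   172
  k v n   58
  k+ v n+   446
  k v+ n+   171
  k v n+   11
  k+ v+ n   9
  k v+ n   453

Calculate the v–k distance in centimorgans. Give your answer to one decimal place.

10.4 centimorgans

The two rarest classes, k v n+ and k+ v+ n, are the double crossovers. Comparing them with the parentals, only the k allele has switched, so k is the middle locus and the order is n – k – v.
Crossovers in the k–v interval produce the single-crossover classes k+ v+ n+ and k v n (66 + 58 = 124) plus the double crossovers (20).
RF(k–v) = (124 + 20) / 1386 = 144/1386 = 0.1039 → 10.4 centimorgans.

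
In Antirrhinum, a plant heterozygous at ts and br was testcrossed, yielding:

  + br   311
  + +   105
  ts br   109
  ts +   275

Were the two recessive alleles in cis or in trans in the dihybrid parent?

The two most frequent classes are + br (311) and ts + (275); these are the parental (non-recombinant) types.
So the F1 carried + br on one chromosome and ts + on the other — the recessive alleles are on opposite chromosomes (trans / repulsion).

trans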